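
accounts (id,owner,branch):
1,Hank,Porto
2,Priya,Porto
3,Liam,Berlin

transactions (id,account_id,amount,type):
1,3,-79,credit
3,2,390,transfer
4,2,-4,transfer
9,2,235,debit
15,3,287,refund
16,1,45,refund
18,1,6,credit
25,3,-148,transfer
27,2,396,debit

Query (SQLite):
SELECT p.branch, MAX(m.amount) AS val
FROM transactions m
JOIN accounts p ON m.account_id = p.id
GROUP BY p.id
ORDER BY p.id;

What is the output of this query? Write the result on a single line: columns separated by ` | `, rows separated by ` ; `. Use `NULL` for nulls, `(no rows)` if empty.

Porto | 45 ; Porto | 396 ; Berlin | 287

Join each transactions row to its accounts via account_id.
Group joined rows by accounts.id; compute MAX(m.amount) per group.
  1: ids {16, 18} → MAX(m.amount)=45
  2: ids {3, 4, 9, 27} → MAX(m.amount)=396
  3: ids {1, 15, 25} → MAX(m.amount)=287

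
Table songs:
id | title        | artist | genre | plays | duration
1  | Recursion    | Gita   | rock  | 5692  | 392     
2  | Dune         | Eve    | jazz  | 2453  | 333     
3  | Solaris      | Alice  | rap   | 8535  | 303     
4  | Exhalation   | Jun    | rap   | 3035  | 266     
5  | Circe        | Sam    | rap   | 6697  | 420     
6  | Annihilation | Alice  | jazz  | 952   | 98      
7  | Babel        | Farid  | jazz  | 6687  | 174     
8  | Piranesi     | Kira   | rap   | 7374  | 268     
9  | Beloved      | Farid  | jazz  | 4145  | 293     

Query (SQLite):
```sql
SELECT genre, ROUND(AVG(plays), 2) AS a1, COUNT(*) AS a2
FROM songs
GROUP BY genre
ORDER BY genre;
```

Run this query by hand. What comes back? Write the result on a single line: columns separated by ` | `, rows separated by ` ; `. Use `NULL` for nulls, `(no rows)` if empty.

jazz | 3559.25 | 4 ; rap | 6410.25 | 4 ; rock | 5692 | 1

Group songs by genre.
Per group compute: ROUND(AVG(plays), 2), COUNT(*).
  jazz: ids {2, 6, 7, 9} → ROUND(AVG(plays), 2)=3559.25, COUNT(*)=4
  rap: ids {3, 4, 5, 8} → ROUND(AVG(plays), 2)=6410.25, COUNT(*)=4
  rock: ids {1} → ROUND(AVG(plays), 2)=5692, COUNT(*)=1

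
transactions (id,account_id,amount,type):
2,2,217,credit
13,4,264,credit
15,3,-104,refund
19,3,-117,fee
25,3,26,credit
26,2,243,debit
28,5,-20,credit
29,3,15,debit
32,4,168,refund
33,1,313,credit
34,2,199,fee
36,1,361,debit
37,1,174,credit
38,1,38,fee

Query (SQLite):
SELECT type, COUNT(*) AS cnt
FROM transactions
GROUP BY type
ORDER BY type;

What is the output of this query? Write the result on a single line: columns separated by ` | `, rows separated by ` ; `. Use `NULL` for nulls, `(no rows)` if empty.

Partition transactions by type; compute COUNT(*) within each group.
  credit: ids {2, 13, 25, 28, 33, 37} → COUNT(*)=6
  debit: ids {26, 29, 36} → COUNT(*)=3
  fee: ids {19, 34, 38} → COUNT(*)=3
  refund: ids {15, 32} → COUNT(*)=2

credit | 6 ; debit | 3 ; fee | 3 ; refund | 2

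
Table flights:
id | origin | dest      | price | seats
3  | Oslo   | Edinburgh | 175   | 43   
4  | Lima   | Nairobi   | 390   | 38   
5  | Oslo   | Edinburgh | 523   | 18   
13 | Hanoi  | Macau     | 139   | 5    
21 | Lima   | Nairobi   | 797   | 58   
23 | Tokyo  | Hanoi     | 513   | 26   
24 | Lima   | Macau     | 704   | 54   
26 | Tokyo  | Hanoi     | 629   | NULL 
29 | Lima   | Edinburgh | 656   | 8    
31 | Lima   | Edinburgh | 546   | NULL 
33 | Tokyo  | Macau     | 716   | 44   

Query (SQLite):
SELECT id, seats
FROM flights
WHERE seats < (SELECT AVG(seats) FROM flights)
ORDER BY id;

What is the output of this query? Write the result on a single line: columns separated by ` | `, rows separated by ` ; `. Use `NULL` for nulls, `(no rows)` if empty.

5 | 18 ; 13 | 5 ; 23 | 26 ; 29 | 8

Scalar subquery: AVG(seats) over all flights rows = 32.666667 (≈; comparison uses full precision).
Keep rows where seats < that value.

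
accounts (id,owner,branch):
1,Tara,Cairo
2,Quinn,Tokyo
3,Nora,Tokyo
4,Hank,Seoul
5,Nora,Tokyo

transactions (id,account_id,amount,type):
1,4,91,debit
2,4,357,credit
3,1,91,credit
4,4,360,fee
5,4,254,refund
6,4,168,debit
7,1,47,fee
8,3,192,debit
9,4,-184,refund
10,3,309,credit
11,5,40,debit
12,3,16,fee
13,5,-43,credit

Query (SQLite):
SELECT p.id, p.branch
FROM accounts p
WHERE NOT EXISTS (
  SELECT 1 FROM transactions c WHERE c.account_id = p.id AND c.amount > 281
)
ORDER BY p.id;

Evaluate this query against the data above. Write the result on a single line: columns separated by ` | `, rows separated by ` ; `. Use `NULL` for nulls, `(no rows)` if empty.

For each accounts row, check whether any transactions with matching account_id has amount > 281.
Keep rows where that is false.

1 | Cairo ; 2 | Tokyo ; 5 | Tokyo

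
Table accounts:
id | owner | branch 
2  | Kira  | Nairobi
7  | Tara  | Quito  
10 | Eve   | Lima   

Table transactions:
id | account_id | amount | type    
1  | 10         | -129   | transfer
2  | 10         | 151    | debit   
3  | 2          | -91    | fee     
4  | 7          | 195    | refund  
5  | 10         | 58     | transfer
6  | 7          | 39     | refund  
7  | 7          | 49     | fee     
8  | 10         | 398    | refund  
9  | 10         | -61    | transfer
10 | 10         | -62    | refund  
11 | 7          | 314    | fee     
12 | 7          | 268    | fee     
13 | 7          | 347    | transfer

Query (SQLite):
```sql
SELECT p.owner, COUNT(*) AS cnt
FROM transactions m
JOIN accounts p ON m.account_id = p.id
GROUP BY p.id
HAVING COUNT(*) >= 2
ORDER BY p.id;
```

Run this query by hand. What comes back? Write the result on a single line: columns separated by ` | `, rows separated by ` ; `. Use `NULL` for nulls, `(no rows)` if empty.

Tara | 6 ; Eve | 6

Join each transactions row to its accounts via account_id.
Group joined rows by accounts.id; compute COUNT(*) per group.
HAVING: keep groups with count ≥ 2.
  2: ids {3} → COUNT(*)=1
  7: ids {4, 6, 7, 11, 12, 13} → COUNT(*)=6
  10: ids {1, 2, 5, 8, 9, 10} → COUNT(*)=6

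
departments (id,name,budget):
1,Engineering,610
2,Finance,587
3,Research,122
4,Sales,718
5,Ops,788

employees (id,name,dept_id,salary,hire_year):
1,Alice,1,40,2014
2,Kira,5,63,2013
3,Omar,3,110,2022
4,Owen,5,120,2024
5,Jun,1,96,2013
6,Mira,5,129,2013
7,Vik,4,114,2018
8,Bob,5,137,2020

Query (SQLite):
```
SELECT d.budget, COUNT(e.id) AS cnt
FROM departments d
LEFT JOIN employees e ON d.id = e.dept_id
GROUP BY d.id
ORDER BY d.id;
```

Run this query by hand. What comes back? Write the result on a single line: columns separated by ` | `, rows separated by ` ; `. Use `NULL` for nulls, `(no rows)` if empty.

610 | 2 ; 587 | 0 ; 122 | 1 ; 718 | 1 ; 788 | 4

LEFT JOIN keeps every departments row; unmatched ones get NULL for employees columns.
Group by departments.id and compute COUNT(e.id). COUNT(col) of an all-NULL group is 0.
  1: ids {1, 5} → COUNT(e.id)=2
  2: ids {—} → COUNT(e.id)=0
  3: ids {3} → COUNT(e.id)=1
  4: ids {7} → COUNT(e.id)=1
  5: ids {2, 4, 6, 8} → COUNT(e.id)=4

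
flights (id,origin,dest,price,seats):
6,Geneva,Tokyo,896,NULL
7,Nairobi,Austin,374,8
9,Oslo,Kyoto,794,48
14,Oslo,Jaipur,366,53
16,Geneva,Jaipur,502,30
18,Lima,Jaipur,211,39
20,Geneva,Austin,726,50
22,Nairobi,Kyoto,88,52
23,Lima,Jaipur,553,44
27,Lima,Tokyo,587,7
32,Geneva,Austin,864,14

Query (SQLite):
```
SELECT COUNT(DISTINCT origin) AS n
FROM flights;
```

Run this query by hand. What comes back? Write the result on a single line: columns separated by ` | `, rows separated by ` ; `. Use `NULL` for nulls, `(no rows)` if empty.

4

Count distinct non-NULL origin values.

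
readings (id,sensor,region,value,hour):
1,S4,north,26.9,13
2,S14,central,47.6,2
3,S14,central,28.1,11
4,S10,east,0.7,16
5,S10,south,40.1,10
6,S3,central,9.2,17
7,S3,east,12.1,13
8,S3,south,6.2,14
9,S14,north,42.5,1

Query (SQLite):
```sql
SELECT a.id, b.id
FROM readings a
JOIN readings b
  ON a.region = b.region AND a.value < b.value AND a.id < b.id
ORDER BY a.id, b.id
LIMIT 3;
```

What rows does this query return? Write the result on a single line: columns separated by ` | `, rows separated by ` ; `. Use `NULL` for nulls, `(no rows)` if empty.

Pairs (a,b) with same region, a.value < b.value, a.id < b.id.
region groups: central:{2,3,6} east:{4,7} north:{1,9} south:{5,8}
Ordered by (a.id, b.id); first 3.

1 | 9 ; 4 | 7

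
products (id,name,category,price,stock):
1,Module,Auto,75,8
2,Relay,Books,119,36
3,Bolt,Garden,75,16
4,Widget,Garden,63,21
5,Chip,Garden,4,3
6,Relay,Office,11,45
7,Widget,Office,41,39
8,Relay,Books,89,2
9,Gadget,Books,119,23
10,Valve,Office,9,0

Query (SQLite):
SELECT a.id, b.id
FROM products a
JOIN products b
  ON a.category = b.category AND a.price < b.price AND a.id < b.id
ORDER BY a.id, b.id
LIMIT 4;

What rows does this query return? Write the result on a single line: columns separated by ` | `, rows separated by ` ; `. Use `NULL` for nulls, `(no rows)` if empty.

6 | 7 ; 8 | 9

Pairs (a,b) with same category, a.price < b.price, a.id < b.id.
category groups: Auto:{1} Books:{2,8,9} Garden:{3,4,5} Office:{6,7,10}
Ordered by (a.id, b.id); first 4.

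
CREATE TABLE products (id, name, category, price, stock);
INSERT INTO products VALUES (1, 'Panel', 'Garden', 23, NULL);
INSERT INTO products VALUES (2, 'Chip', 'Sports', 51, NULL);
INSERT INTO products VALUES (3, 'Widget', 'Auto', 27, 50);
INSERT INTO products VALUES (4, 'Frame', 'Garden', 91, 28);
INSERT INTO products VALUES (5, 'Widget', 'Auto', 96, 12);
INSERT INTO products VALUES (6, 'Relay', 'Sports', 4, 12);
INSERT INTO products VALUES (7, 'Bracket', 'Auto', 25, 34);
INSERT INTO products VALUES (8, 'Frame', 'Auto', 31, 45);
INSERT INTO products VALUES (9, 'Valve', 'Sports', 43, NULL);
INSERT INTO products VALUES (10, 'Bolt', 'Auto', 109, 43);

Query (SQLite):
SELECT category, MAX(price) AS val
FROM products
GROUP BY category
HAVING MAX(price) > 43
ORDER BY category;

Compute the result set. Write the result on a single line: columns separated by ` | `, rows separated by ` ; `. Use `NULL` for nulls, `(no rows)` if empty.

Auto | 109 ; Garden | 91 ; Sports | 51

Partition products by category; compute MAX(price) within each group.
HAVING: keep groups where MAX(price) > 43.
  Auto: ids {3, 5, 7, 8, 10} → MAX(price)=109
  Garden: ids {1, 4} → MAX(price)=91
  Sports: ids {2, 6, 9} → MAX(price)=51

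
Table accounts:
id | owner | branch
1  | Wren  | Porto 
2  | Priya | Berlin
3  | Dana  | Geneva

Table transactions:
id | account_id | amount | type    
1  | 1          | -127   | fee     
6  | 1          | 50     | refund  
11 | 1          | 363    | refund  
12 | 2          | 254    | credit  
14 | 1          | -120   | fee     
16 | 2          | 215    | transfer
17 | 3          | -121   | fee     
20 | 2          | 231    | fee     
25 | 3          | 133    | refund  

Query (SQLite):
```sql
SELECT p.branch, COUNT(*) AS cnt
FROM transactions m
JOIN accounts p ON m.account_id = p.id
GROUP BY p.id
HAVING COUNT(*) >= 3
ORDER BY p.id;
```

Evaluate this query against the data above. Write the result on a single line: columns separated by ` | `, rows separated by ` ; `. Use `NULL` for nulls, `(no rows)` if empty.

Join each transactions row to its accounts via account_id.
Group joined rows by accounts.id; compute COUNT(*) per group.
HAVING: keep groups with count ≥ 3.
  1: ids {1, 6, 11, 14} → COUNT(*)=4
  2: ids {12, 16, 20} → COUNT(*)=3
  3: ids {17, 25} → COUNT(*)=2

Porto | 4 ; Berlin | 3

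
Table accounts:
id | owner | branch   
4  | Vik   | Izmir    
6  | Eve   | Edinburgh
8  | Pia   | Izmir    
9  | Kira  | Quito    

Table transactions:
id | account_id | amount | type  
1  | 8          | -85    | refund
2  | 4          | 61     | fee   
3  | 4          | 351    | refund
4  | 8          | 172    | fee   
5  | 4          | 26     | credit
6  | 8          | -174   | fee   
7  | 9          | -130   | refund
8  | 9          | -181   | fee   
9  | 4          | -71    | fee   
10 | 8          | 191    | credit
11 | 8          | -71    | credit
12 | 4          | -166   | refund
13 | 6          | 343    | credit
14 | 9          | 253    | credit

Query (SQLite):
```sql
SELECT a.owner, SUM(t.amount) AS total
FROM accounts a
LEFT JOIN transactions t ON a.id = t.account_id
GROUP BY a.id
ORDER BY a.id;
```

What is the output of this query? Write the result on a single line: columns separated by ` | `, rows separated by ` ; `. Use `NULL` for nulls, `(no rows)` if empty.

Vik | 201 ; Eve | 343 ; Pia | 33 ; Kira | -58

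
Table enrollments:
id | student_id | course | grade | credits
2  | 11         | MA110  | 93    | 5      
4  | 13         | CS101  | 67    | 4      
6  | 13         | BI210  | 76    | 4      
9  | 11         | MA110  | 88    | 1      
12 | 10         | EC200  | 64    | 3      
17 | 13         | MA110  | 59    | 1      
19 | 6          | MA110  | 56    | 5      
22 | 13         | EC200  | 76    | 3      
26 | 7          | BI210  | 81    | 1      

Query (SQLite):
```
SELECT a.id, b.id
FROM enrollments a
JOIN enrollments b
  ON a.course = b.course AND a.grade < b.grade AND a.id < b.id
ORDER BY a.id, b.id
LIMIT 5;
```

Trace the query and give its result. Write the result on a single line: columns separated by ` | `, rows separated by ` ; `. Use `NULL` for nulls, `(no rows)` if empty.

Pairs (a,b) with same course, a.grade < b.grade, a.id < b.id.
course groups: BI210:{6,26} CS101:{4} EC200:{12,22} MA110:{2,9,17,19}
Ordered by (a.id, b.id); first 5.

6 | 26 ; 12 | 22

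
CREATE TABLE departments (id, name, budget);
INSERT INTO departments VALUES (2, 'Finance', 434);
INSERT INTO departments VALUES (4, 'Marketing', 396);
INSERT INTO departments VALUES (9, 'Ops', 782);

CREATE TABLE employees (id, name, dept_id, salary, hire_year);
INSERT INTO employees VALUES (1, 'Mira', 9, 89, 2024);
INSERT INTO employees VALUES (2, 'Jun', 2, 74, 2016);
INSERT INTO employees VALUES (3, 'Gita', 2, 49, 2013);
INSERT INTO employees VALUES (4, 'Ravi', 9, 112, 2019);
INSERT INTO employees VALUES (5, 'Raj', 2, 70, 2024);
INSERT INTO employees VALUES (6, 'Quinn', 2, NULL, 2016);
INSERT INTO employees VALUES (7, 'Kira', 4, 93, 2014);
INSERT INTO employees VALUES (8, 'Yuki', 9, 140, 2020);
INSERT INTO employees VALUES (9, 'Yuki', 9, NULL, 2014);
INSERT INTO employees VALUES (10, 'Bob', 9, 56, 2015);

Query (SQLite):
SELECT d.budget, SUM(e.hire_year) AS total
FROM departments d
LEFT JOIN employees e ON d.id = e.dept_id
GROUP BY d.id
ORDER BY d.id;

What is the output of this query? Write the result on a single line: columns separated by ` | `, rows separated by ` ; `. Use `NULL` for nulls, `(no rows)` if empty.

LEFT JOIN keeps every departments row; unmatched ones get NULL for employees columns.
Group by departments.id and compute SUM(e.hire_year). SUM over an all-NULL group is NULL.
  2: ids {2, 3, 5, 6} → SUM(e.hire_year)=8069
  4: ids {7} → SUM(e.hire_year)=2014
  9: ids {1, 4, 8, 9, 10} → SUM(e.hire_year)=10092

434 | 8069 ; 396 | 2014 ; 782 | 10092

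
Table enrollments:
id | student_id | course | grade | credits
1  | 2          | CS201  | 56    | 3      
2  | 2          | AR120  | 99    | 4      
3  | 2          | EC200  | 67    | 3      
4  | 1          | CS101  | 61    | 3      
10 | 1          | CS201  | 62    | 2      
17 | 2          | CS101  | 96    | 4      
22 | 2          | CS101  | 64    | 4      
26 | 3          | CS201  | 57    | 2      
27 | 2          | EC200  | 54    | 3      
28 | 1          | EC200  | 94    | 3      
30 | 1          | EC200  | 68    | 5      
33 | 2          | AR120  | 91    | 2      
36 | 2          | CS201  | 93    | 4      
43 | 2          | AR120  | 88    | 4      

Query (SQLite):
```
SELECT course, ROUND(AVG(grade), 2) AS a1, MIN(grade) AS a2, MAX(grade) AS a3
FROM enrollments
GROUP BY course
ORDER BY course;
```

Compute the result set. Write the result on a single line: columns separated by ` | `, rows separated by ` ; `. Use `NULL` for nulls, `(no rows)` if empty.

Group enrollments by course.
Per group compute: ROUND(AVG(grade), 2), MIN(grade), MAX(grade).
  AR120: ids {2, 33, 43} → ROUND(AVG(grade), 2)=92.67, MIN(grade)=88, MAX(grade)=99
  CS101: ids {4, 17, 22} → ROUND(AVG(grade), 2)=73.67, MIN(grade)=61, MAX(grade)=96
  CS201: ids {1, 10, 26, 36} → ROUND(AVG(grade), 2)=67, MIN(grade)=56, MAX(grade)=93
  EC200: ids {3, 27, 28, 30} → ROUND(AVG(grade), 2)=70.75, MIN(grade)=54, MAX(grade)=94

AR120 | 92.67 | 88 | 99 ; CS101 | 73.67 | 61 | 96 ; CS201 | 67 | 56 | 93 ; EC200 | 70.75 | 54 | 94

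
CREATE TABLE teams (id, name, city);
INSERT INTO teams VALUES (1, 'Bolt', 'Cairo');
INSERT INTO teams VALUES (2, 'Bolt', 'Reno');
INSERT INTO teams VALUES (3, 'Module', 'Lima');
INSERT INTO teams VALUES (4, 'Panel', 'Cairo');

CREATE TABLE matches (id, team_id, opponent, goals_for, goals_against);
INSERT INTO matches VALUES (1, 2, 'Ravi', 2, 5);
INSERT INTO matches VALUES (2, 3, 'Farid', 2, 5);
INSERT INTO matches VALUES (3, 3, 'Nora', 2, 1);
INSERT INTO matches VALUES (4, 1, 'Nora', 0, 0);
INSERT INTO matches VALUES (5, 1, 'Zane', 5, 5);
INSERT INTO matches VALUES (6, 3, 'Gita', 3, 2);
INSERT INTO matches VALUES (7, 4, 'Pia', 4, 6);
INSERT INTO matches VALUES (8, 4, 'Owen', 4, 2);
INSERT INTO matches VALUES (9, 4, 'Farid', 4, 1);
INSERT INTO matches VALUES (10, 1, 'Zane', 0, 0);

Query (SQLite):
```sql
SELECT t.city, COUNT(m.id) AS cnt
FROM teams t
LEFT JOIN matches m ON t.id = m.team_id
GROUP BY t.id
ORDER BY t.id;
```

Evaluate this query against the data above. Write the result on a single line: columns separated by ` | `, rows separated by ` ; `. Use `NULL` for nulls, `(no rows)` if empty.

Cairo | 3 ; Reno | 1 ; Lima | 3 ; Cairo | 3

LEFT JOIN keeps every teams row; unmatched ones get NULL for matches columns.
Group by teams.id and compute COUNT(m.id). COUNT(col) of an all-NULL group is 0.
  1: ids {4, 5, 10} → COUNT(m.id)=3
  2: ids {1} → COUNT(m.id)=1
  3: ids {2, 3, 6} → COUNT(m.id)=3
  4: ids {7, 8, 9} → COUNT(m.id)=3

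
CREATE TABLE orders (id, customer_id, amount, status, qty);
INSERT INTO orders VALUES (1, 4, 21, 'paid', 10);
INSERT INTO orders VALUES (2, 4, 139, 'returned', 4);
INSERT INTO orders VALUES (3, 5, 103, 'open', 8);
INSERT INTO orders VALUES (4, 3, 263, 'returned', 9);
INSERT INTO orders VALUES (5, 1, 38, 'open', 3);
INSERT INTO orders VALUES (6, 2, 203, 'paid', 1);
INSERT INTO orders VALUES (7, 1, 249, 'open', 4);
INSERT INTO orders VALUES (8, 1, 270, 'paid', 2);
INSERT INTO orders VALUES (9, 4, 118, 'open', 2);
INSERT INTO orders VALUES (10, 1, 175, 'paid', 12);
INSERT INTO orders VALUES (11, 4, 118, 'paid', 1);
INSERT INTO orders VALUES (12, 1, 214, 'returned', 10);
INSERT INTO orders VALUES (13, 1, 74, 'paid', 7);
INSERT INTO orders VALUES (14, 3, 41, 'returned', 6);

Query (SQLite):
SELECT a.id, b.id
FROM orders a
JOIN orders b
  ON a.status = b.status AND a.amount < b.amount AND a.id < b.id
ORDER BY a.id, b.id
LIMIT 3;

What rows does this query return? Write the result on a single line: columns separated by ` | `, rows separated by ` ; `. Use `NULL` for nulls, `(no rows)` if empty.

Pairs (a,b) with same status, a.amount < b.amount, a.id < b.id.
status groups: open:{3,5,7,9} paid:{1,6,8,10,11,13} returned:{2,4,12,14}
Ordered by (a.id, b.id); first 3.

1 | 6 ; 1 | 8 ; 1 | 10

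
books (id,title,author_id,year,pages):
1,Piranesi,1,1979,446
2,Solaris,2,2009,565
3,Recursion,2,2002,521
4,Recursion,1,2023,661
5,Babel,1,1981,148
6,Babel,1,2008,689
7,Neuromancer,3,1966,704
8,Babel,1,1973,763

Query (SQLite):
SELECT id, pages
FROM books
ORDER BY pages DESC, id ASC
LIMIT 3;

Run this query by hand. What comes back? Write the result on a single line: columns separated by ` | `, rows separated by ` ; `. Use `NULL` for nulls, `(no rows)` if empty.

8 | 763 ; 7 | 704 ; 6 | 689

Sort by pages desc, tiebreak id asc: (763, id=8), (704, id=7), (689, id=6), (661, id=4), (565, id=2), (521, id=3) …. Take first 3.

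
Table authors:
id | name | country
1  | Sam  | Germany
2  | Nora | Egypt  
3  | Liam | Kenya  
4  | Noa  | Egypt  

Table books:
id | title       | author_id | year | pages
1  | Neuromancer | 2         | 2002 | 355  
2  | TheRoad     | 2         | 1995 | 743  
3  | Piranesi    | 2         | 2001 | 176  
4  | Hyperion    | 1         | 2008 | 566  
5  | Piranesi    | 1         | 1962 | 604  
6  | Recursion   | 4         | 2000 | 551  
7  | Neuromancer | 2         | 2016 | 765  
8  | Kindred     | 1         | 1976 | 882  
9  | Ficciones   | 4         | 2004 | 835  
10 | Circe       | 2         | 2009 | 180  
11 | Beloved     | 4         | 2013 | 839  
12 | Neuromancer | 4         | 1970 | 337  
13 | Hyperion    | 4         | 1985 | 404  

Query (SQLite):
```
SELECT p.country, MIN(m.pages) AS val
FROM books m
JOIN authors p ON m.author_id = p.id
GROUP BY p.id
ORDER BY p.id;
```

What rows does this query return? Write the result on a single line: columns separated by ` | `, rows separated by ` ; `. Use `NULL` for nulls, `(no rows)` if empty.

Join each books row to its authors via author_id.
Group joined rows by authors.id; compute MIN(m.pages) per group.
  1: ids {4, 5, 8} → MIN(m.pages)=566
  2: ids {1, 2, 3, 7, 10} → MIN(m.pages)=176
  4: ids {6, 9, 11, 12, 13} → MIN(m.pages)=337

Germany | 566 ; Egypt | 176 ; Egypt | 337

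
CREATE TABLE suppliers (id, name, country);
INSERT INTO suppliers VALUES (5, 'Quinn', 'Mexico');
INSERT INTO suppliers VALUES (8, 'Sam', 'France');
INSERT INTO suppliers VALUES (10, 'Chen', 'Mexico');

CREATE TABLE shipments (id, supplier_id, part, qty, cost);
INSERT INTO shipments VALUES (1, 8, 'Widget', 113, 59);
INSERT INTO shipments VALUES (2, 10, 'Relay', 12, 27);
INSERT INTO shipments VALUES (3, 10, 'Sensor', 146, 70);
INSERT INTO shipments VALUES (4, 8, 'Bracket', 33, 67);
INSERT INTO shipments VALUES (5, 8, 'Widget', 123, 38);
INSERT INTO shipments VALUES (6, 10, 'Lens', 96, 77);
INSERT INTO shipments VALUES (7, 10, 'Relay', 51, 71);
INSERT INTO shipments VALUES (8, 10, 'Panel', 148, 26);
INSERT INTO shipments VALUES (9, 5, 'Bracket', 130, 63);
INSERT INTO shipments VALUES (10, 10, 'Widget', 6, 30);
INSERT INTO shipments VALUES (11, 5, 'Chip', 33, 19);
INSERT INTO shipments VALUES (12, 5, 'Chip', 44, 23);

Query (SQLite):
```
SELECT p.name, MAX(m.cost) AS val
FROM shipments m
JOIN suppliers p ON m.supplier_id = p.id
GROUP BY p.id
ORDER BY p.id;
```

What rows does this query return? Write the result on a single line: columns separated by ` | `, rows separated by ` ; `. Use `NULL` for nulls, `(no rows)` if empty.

Quinn | 63 ; Sam | 67 ; Chen | 77

Join each shipments row to its suppliers via supplier_id.
Group joined rows by suppliers.id; compute MAX(m.cost) per group.
  5: ids {9, 11, 12} → MAX(m.cost)=63
  8: ids {1, 4, 5} → MAX(m.cost)=67
  10: ids {2, 3, 6, 7, 8, 10} → MAX(m.cost)=77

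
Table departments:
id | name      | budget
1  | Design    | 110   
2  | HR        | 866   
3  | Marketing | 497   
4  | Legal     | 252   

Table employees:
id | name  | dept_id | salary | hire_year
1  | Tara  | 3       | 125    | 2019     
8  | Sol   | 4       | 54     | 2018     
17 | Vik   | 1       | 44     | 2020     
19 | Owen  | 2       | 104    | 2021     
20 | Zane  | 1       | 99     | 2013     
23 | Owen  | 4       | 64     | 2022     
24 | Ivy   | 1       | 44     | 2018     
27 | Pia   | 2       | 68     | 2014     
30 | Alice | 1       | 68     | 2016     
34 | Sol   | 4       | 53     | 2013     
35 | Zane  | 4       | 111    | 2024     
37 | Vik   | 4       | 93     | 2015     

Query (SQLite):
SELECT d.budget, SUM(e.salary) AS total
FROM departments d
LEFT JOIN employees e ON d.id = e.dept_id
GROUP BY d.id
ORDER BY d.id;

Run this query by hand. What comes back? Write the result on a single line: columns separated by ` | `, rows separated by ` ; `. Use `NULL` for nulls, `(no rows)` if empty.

110 | 255 ; 866 | 172 ; 497 | 125 ; 252 | 375

LEFT JOIN keeps every departments row; unmatched ones get NULL for employees columns.
Group by departments.id and compute SUM(e.salary). SUM over an all-NULL group is NULL.
  1: ids {17, 20, 24, 30} → SUM(e.salary)=255
  2: ids {19, 27} → SUM(e.salary)=172
  3: ids {1} → SUM(e.salary)=125
  4: ids {8, 23, 34, 35, 37} → SUM(e.salary)=375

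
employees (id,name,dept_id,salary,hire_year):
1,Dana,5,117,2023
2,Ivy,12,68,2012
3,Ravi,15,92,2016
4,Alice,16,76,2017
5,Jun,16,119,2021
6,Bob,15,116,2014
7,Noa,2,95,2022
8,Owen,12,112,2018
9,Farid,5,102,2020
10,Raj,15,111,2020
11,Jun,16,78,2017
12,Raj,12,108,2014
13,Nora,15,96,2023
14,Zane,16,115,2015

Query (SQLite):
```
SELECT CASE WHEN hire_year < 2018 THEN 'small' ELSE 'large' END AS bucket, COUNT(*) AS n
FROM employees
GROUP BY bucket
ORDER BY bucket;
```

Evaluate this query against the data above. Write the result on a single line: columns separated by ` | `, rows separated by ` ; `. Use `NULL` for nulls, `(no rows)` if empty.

Bucket rows by hire_year < 2018 → 'small' else 'large'; count each bucket.

large | 7 ; small | 7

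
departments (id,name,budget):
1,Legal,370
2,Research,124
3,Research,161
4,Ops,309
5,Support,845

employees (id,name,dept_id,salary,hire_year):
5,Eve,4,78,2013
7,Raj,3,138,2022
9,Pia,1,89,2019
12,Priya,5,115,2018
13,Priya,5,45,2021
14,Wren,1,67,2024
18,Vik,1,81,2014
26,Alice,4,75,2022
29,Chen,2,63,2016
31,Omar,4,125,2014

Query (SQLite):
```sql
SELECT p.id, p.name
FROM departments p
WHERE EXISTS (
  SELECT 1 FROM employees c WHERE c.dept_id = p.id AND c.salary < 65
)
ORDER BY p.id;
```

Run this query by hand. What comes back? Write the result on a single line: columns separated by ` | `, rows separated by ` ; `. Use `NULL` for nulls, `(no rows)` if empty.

For each departments row, check whether any employees with matching dept_id has salary < 65.
Keep rows where that is true.

2 | Research ; 5 | Support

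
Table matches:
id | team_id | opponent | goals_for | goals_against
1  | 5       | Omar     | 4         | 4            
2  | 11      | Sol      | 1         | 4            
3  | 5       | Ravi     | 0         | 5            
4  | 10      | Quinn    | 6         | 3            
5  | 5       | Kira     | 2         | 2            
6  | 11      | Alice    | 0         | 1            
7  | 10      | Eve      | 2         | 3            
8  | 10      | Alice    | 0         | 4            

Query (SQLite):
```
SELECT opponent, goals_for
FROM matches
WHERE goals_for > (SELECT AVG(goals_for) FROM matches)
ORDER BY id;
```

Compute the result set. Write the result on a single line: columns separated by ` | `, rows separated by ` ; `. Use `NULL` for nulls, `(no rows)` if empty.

Omar | 4 ; Quinn | 6 ; Kira | 2 ; Eve | 2

Scalar subquery: AVG(goals_for) over all matches rows = 1.875.
Keep rows where goals_for > that value.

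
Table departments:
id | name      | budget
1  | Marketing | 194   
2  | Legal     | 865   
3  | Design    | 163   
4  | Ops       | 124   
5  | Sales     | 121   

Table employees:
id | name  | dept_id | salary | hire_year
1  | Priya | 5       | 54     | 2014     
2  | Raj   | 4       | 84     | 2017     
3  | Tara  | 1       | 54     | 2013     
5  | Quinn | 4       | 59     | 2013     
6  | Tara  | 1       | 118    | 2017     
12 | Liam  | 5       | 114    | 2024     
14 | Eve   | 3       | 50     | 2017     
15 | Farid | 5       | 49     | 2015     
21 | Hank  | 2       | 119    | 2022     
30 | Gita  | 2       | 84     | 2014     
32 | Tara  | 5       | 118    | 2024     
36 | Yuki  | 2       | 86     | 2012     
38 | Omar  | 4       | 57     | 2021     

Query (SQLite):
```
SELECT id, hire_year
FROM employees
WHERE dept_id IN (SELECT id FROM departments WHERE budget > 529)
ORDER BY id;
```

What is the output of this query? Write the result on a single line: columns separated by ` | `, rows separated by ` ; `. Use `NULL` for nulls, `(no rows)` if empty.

21 | 2022 ; 30 | 2014 ; 36 | 2012

Inner query: departments.id where budget > 529.
Outer: keep employees rows whose dept_id is in that set.
Inner query → {2}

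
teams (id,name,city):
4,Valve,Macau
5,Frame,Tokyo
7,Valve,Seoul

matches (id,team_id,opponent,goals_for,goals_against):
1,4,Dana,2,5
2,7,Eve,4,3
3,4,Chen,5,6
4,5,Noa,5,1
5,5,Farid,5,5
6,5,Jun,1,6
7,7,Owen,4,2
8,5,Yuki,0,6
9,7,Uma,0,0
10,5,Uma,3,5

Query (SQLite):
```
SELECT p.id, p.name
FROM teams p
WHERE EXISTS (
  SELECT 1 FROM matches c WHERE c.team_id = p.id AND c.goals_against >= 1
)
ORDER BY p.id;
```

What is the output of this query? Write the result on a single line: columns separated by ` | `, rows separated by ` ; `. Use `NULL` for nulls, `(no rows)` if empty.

4 | Valve ; 5 | Frame ; 7 | Valve

For each teams row, check whether any matches with matching team_id has goals_against >= 1.
Keep rows where that is true.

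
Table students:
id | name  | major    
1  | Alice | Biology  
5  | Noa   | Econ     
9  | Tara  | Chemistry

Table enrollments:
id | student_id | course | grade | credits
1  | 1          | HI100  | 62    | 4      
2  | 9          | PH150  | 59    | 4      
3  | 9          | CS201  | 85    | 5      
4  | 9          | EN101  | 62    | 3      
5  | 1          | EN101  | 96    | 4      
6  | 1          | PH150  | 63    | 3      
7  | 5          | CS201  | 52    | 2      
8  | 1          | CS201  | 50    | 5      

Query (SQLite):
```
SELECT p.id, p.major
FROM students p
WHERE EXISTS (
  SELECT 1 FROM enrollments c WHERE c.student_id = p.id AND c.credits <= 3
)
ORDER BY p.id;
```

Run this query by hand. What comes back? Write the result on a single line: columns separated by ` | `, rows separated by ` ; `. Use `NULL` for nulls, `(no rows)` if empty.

1 | Biology ; 5 | Econ ; 9 | Chemistry

For each students row, check whether any enrollments with matching student_id has credits <= 3.
Keep rows where that is true.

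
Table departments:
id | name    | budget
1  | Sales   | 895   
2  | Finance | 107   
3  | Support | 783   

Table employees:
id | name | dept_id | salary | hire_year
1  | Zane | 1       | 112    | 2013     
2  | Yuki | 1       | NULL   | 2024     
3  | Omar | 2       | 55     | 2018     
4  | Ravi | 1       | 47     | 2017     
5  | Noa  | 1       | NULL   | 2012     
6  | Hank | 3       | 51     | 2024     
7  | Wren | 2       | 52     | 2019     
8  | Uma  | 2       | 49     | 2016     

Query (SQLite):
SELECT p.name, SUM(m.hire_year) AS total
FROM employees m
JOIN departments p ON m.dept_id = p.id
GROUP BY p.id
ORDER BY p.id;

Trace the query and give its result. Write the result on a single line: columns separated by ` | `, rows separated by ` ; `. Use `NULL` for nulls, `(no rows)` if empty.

Sales | 8066 ; Finance | 6053 ; Support | 2024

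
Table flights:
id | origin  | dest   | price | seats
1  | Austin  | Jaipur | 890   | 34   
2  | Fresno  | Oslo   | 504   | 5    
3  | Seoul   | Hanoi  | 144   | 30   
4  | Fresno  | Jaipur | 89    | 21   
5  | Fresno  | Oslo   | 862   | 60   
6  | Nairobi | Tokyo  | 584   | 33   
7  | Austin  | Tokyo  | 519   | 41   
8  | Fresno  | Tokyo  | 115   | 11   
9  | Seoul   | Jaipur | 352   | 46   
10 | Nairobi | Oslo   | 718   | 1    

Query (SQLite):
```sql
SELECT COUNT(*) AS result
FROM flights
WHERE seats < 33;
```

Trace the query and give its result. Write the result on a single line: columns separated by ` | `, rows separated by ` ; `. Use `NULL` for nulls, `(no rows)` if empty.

5

Rows where seats < 33 → seats values: [5, 30, 21, 11, 1].
COUNT(*) counts rows → 5.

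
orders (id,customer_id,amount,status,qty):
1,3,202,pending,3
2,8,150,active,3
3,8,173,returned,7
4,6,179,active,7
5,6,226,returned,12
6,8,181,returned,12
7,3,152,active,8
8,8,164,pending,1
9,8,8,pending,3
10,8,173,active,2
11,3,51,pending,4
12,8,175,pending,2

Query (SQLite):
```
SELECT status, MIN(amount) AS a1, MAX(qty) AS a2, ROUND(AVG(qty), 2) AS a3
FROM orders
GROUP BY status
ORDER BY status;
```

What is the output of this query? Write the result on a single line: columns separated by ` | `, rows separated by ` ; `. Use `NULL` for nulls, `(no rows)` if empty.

Group orders by status.
Per group compute: MIN(amount), MAX(qty), ROUND(AVG(qty), 2).
  active: ids {2, 4, 7, 10} → MIN(amount)=150, MAX(qty)=8, ROUND(AVG(qty), 2)=5
  pending: ids {1, 8, 9, 11, 12} → MIN(amount)=8, MAX(qty)=4, ROUND(AVG(qty), 2)=2.6
  returned: ids {3, 5, 6} → MIN(amount)=173, MAX(qty)=12, ROUND(AVG(qty), 2)=10.33

active | 150 | 8 | 5 ; pending | 8 | 4 | 2.6 ; returned | 173 | 12 | 10.33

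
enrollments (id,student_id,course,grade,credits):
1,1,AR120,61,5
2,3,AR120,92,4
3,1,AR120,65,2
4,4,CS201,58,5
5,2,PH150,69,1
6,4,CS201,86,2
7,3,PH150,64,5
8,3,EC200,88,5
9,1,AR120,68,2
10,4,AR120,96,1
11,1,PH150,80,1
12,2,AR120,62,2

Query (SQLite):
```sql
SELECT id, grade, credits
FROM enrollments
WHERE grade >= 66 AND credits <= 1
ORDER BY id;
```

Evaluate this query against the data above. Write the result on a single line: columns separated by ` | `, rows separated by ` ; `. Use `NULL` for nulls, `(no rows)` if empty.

grade >= 66: ids {2, 5, 6, 8, 9, 10, 11}
credits <= 1: ids {5, 10, 11}
Combine with AND.

5 | 69 | 1 ; 10 | 96 | 1 ; 11 | 80 | 1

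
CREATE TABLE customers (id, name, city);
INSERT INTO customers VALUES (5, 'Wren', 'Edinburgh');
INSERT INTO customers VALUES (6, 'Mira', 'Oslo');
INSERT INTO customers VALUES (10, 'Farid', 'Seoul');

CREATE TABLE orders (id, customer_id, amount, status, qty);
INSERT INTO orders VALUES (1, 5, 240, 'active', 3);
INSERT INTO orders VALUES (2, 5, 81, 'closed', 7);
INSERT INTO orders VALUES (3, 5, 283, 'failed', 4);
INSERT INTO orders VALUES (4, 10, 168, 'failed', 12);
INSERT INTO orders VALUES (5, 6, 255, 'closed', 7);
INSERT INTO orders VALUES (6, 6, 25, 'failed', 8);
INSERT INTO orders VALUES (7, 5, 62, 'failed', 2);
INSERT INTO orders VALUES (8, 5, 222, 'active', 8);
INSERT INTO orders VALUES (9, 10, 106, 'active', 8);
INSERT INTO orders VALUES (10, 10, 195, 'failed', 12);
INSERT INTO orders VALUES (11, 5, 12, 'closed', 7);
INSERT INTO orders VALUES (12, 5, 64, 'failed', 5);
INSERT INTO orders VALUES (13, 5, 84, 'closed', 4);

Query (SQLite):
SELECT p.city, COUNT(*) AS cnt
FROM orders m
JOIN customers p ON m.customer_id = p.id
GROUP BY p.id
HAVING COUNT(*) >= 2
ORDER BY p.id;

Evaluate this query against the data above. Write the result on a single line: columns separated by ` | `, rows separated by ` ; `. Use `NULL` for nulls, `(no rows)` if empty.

Edinburgh | 8 ; Oslo | 2 ; Seoul | 3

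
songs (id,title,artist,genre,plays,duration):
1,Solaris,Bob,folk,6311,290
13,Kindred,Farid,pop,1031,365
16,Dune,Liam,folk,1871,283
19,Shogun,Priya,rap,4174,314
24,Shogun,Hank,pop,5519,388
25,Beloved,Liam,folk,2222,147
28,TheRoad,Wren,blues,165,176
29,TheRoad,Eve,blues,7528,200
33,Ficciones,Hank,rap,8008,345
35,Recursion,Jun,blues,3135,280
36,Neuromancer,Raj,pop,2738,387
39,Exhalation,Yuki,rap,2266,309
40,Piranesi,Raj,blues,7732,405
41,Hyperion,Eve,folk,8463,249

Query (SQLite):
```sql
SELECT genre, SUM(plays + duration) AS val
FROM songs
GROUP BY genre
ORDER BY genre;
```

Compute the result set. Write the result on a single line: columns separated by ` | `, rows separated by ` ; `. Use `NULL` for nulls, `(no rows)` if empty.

blues | 19621 ; folk | 19836 ; pop | 10428 ; rap | 15416

For each row compute plays + duration.
Group by genre; take SUM of the expression per group.
  blues: ids {28, 29, 35, 40} → SUM(plays + duration)=19621
  folk: ids {1, 16, 25, 41} → SUM(plays + duration)=19836
  pop: ids {13, 24, 36} → SUM(plays + duration)=10428
  rap: ids {19, 33, 39} → SUM(plays + duration)=15416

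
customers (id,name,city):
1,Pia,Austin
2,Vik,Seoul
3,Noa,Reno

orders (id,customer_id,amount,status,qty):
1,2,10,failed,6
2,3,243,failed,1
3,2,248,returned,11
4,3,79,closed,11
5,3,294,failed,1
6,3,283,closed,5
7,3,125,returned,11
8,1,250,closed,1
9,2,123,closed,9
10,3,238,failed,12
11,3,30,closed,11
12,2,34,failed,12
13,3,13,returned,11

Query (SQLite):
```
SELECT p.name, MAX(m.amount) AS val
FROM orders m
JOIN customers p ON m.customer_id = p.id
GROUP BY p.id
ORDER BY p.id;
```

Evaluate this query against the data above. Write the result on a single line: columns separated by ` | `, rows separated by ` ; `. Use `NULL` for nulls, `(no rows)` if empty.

Pia | 250 ; Vik | 248 ; Noa | 294

Join each orders row to its customers via customer_id.
Group joined rows by customers.id; compute MAX(m.amount) per group.
  1: ids {8} → MAX(m.amount)=250
  2: ids {1, 3, 9, 12} → MAX(m.amount)=248
  3: ids {2, 4, 5, 6, 7, 10, 11, 13} → MAX(m.amount)=294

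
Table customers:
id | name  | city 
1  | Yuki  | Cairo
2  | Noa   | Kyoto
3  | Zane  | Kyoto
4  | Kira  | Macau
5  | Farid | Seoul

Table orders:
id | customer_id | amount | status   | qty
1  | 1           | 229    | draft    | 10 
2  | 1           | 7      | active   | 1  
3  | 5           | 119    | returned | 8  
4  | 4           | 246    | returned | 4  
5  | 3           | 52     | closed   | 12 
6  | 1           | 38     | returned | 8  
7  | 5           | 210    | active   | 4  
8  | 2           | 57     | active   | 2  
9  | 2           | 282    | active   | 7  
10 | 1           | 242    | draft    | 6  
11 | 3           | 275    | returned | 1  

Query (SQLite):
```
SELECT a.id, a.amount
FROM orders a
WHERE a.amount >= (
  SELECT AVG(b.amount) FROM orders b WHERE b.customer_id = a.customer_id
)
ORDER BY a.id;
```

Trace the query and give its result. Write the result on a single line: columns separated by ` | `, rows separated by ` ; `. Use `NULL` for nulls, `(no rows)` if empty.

1 | 229 ; 4 | 246 ; 7 | 210 ; 9 | 282 ; 10 | 242 ; 11 | 275

For each orders row a, compute AVG(amount) over rows sharing a.customer_id.
Keep row a if a.amount >= that per-group AVG.
  customer_id=1: AVG(amount) = 129.0
  customer_id=2: AVG(amount) = 169.5
  customer_id=3: AVG(amount) = 163.5
  customer_id=4: AVG(amount) = 246.0
  customer_id=5: AVG(amount) = 164.5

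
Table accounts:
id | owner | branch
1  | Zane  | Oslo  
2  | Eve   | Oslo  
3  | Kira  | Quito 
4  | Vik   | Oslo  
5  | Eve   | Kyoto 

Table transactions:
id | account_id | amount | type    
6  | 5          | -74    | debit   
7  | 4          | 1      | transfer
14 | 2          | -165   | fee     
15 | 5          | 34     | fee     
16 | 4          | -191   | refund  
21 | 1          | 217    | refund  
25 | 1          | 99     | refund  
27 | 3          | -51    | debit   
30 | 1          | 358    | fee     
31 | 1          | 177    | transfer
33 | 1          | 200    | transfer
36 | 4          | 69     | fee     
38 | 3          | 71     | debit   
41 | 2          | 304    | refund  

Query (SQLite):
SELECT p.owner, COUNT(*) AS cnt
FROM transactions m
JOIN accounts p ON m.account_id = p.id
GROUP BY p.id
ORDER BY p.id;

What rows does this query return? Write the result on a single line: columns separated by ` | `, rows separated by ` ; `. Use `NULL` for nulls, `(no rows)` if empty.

Zane | 5 ; Eve | 2 ; Kira | 2 ; Vik | 3 ; Eve | 2

Join each transactions row to its accounts via account_id.
Group joined rows by accounts.id; compute COUNT(*) per group.
  1: ids {21, 25, 30, 31, 33} → COUNT(*)=5
  2: ids {14, 41} → COUNT(*)=2
  3: ids {27, 38} → COUNT(*)=2
  4: ids {7, 16, 36} → COUNT(*)=3
  5: ids {6, 15} → COUNT(*)=2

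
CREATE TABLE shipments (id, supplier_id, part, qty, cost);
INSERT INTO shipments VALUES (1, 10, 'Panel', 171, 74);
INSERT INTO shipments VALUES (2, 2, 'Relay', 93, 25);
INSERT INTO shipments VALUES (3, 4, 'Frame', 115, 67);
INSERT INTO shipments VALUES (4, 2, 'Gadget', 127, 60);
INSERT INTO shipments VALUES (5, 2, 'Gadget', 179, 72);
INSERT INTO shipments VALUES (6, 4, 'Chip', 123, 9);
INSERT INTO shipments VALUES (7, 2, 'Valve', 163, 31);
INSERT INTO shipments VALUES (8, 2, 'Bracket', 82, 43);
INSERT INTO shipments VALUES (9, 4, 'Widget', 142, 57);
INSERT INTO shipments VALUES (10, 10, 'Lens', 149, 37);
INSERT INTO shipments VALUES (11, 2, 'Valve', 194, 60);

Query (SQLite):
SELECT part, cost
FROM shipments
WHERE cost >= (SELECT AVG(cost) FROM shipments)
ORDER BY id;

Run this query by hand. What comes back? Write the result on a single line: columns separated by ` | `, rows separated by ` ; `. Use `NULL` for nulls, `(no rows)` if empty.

Panel | 74 ; Frame | 67 ; Gadget | 60 ; Gadget | 72 ; Widget | 57 ; Valve | 60

Scalar subquery: AVG(cost) over all shipments rows = 48.636364 (≈; comparison uses full precision).
Keep rows where cost >= that value.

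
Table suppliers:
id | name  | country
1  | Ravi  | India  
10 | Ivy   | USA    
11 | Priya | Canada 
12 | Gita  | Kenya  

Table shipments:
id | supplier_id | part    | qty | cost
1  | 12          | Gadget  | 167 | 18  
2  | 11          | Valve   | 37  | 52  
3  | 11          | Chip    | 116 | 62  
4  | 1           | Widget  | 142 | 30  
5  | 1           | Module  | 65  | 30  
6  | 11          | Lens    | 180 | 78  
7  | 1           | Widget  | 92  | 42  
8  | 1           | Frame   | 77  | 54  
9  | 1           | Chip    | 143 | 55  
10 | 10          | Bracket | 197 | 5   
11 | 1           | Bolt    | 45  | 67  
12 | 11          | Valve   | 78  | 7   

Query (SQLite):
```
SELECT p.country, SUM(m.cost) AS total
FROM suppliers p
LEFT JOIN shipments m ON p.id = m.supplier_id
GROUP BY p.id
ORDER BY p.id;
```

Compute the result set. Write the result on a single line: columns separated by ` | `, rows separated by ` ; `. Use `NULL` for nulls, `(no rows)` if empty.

India | 278 ; USA | 5 ; Canada | 199 ; Kenya | 18

LEFT JOIN keeps every suppliers row; unmatched ones get NULL for shipments columns.
Group by suppliers.id and compute SUM(m.cost). SUM over an all-NULL group is NULL.
  1: ids {4, 5, 7, 8, 9, 11} → SUM(m.cost)=278
  10: ids {10} → SUM(m.cost)=5
  11: ids {2, 3, 6, 12} → SUM(m.cost)=199
  12: ids {1} → SUM(m.cost)=18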